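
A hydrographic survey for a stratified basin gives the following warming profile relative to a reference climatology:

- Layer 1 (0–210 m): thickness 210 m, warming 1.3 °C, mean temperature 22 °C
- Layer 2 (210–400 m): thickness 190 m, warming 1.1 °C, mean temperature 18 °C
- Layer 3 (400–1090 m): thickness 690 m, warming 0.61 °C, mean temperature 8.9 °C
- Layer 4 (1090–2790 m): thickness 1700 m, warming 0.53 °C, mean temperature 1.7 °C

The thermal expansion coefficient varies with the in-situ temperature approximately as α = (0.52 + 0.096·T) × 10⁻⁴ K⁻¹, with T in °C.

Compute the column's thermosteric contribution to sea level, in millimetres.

Layer 1: α = (0.52 + 0.096×22)×10⁻⁴ = 2.632×10⁻⁴ K⁻¹
Layer 2: α = (0.52 + 0.096×18)×10⁻⁴ = 2.248×10⁻⁴ K⁻¹
Layer 3: α = (0.52 + 0.096×8.9)×10⁻⁴ = 1.3744×10⁻⁴ K⁻¹
Layer 4: α = (0.52 + 0.096×1.7)×10⁻⁴ = 0.6832×10⁻⁴ K⁻¹
Layer 1: 210 × 2.632×10⁻⁴ × 1.3 = 0.0718536 m
Layer 2: 190 × 1.1 × 2.248×10⁻⁴ = 0.0469832 m
1.3744×10⁻⁴ × 0.61 × 690 = 0.057848496 m
Layer 4: 0.53 × 1700 × 0.6832×10⁻⁴ = 0.06155632 m
Δh = 0.0718536 + 0.0469832 + 0.057848496 + 0.06155632 = 0.238241616 m ≈ 238 mm

238 mm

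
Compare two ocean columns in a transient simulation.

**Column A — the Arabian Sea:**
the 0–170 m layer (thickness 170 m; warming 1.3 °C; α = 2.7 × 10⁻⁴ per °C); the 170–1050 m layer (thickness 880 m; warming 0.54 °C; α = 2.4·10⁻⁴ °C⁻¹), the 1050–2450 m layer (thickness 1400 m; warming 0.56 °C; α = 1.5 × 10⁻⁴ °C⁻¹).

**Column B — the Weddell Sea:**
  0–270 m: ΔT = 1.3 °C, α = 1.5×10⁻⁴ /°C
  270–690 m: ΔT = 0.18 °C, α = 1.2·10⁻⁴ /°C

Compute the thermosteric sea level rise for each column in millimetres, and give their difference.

Δh_A ≈ 290 mm, Δh_B ≈ 62 mm; difference ≈ 230 mm

A Layer 1: 1.3 × 2.7×10⁻⁴ × 170 = 0.05967 m
A Layer 2: 0.54 × 880 × 2.4×10⁻⁴ = 0.114048 m
A 1050–2450 m: 1.5×10⁻⁴ × 0.56 × 1400 = 0.11760 m
A total: 0.291318 m
B 1.3 × 1.5×10⁻⁴ × 270 = 0.05265 m
B 270–690 m: 0.18 × 1.2×10⁻⁴ × 420 = 0.009072 m
B total: 0.061722 m
Difference: 0.291318 − 0.061722 = 0.229596 m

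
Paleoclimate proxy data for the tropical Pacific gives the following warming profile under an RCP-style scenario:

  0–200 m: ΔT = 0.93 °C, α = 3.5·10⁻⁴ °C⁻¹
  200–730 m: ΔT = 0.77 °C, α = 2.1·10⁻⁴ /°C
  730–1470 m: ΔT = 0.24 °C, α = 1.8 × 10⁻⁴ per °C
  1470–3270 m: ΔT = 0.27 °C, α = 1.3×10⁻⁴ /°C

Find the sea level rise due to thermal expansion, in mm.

Layer 1: 0.93 × 3.5×10⁻⁴ × 200 = 0.06510 m
2.1×10⁻⁴ × 530 × 0.77 = 0.085701 m
0.24 × 1.8×10⁻⁴ × 740 = 0.031968 m
Layer 4: 1.3×10⁻⁴ × 0.27 × 1800 = 0.06318 m
Δh = 0.06510 + 0.085701 + 0.031968 + 0.06318 = 0.245949 m

246 mm of thermosteric rise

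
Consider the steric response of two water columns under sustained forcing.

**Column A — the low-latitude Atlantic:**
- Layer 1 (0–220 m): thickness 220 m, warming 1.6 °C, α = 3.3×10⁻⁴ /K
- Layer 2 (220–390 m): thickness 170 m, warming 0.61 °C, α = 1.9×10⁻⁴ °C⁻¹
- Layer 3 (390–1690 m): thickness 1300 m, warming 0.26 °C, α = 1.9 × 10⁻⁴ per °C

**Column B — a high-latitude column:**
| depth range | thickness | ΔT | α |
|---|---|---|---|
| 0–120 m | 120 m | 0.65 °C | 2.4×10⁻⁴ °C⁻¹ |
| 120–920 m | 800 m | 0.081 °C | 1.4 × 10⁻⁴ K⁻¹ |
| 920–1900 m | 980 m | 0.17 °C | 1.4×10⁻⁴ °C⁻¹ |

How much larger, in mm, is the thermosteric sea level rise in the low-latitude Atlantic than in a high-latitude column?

A Layer 1: 220 × 3.3×10⁻⁴ × 1.6 = 0.11616 m
A Layer 2: 170 × 0.61 × 1.9×10⁻⁴ = 0.019703 m
A Layer 3: 0.26 × 1.9×10⁻⁴ × 1300 = 0.06422 m
A total: 0.200083 m
B Layer 1: 0.65 × 120 × 2.4×10⁻⁴ = 0.01872 m
B 120–920 m: 0.081 × 1.4×10⁻⁴ × 800 = 0.009072 m
B 920–1900 m: 0.17 × 980 × 1.4×10⁻⁴ = 0.023324 m
B total: 0.051116 m
Difference: 0.200083 − 0.051116 = 0.148967 m

Δh_A − Δh_B ≈ 150 mm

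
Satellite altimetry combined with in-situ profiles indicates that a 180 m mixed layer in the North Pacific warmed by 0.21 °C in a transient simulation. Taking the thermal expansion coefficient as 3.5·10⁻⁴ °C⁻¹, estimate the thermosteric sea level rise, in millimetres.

13 mm of thermosteric rise

Δh = αΔT·H = 3.5×10⁻⁴ × 0.21 × 180 = 0.01323 m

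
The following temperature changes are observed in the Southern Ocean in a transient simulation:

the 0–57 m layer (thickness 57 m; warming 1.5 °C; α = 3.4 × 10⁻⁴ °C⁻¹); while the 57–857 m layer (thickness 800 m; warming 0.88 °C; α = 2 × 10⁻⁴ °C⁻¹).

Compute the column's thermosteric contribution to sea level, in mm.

Layer 1: 1.5 × 57 × 3.4×10⁻⁴ = 0.02907 m
57–857 m: 0.88 × 2×10⁻⁴ × 800 = 0.14080 m
Δh = 0.02907 + 0.14080 = 0.16987 m

about 170 mm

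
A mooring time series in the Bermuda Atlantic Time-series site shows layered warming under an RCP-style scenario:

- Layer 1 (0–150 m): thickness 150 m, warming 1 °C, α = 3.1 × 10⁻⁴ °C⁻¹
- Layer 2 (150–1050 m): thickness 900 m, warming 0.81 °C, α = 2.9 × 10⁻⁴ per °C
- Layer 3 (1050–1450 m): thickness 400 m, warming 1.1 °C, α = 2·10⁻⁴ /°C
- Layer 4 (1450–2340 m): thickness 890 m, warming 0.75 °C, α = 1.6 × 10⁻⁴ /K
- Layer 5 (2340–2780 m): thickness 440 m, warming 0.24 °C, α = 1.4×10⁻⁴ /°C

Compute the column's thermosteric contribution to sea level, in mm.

0–150 m: 3.1×10⁻⁴ × 1 × 150 = 0.04650 m
150–1050 m: 2.9×10⁻⁴ × 900 × 0.81 = 0.21141 m
Layer 3: 2×10⁻⁴ × 1.1 × 400 = 0.08800 m
1450–2340 m: 0.75 × 890 × 1.6×10⁻⁴ = 0.10680 m
2340–2780 m: 0.24 × 440 × 1.4×10⁻⁴ = 0.014784 m
Δh = 0.04650 + 0.21141 + 0.08800 + 0.10680 + 0.014784 = 0.467494 m

Δh = 467 mm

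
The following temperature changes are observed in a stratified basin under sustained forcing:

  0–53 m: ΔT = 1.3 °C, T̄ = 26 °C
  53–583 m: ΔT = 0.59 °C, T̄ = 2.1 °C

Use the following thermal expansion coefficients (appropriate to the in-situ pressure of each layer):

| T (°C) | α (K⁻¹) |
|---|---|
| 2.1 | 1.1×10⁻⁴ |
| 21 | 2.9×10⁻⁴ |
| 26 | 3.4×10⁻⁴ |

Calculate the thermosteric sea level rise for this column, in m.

Layer 1 at 26 °C → α = 3.4×10⁻⁴ K⁻¹
Layer 2 at 2.1 °C → α = 1.1×10⁻⁴ K⁻¹
1.3 × 53 × 3.4×10⁻⁴ = 0.023426 m
0.59 × 1.1×10⁻⁴ × 530 = 0.034397 m
Δh = 0.023426 + 0.034397 = 0.057823 m ≈ 0.058 m

0.058 m of thermosteric rise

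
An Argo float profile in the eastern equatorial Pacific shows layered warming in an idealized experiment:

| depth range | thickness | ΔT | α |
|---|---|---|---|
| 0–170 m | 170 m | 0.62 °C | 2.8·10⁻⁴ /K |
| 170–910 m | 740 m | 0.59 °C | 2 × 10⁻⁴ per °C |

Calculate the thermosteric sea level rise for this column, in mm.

120 mm of thermosteric rise

0–170 m: 0.62 × 170 × 2.8×10⁻⁴ = 0.029512 m
0.59 × 2×10⁻⁴ × 740 = 0.08732 m
Δh = 0.029512 + 0.08732 = 0.116832 m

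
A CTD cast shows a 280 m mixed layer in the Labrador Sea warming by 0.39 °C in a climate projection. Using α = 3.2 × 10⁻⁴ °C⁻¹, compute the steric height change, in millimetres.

Δh = αΔT·H = 3.2×10⁻⁴ × 0.39 × 280 = 0.034944 m

34.9 mm of thermosteric rise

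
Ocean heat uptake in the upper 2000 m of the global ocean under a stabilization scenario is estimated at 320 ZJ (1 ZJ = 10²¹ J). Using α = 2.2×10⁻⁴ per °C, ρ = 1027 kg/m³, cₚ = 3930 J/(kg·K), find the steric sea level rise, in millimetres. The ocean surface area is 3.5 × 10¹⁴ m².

Per unit area: Q = 320×10²¹ / (3.5×10¹⁴) ≈ 9.143×10⁸ J/m²
Δh = αQ/(ρcₚ) = 2.2×10⁻⁴ × 9.143×10⁸ / (1027 × 3930) ≈ 0.049837 m

50 mm of thermosteric rise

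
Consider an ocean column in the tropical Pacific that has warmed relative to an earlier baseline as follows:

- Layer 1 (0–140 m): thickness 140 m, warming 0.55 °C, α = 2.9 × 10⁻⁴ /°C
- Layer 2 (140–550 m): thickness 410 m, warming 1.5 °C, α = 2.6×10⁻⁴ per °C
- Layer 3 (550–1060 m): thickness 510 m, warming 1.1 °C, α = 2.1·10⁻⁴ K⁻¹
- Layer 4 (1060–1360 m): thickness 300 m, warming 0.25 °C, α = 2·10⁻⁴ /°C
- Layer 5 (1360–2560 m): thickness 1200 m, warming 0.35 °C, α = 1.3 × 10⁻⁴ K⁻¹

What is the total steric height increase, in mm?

370 mm of thermosteric rise

140 × 2.9×10⁻⁴ × 0.55 = 0.02233 m
140–550 m: 2.6×10⁻⁴ × 410 × 1.5 = 0.15990 m
2.1×10⁻⁴ × 1.1 × 510 = 0.11781 m
1060–1360 m: 300 × 2×10⁻⁴ × 0.25 = 0.01500 m
Layer 5: 0.35 × 1.3×10⁻⁴ × 1200 = 0.05460 m
Δh = 0.02233 + 0.15990 + 0.11781 + 0.01500 + 0.05460 = 0.36964 m ≈ 370 mm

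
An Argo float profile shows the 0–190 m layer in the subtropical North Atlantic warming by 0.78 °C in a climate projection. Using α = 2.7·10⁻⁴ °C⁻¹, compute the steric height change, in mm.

Δh = αΔT·H = 2.7×10⁻⁴ × 0.78 × 190 = 0.040014 m

Δh ≈ 40.0 mm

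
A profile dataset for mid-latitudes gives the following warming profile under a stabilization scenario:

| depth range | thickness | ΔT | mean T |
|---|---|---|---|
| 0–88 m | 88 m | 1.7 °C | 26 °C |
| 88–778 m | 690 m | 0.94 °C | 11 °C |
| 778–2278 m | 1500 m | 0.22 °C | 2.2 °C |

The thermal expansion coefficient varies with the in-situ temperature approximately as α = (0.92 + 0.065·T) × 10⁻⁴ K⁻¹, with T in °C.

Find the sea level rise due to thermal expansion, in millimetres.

Layer 1: α = (0.92 + 0.065×26)×10⁻⁴ = 2.61×10⁻⁴ K⁻¹
Layer 2: α = (0.92 + 0.065×11)×10⁻⁴ = 1.635×10⁻⁴ K⁻¹
Layer 3: α = (0.92 + 0.065×2.2)×10⁻⁴ = 1.063×10⁻⁴ K⁻¹
Layer 1: 1.7 × 2.61×10⁻⁴ × 88 = 0.0390456 m
88–778 m: 1.635×10⁻⁴ × 0.94 × 690 = 0.1060461 m
Layer 3: 1.063×10⁻⁴ × 0.22 × 1500 = 0.035079 m
Δh = 0.0390456 + 0.1060461 + 0.035079 = 0.1801707 m ≈ 180 mm

about 180 mm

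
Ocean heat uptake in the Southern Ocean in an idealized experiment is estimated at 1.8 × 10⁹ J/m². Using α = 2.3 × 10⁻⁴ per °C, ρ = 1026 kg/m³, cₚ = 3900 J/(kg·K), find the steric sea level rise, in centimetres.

Δh ≈ 10 cm

Δh = αQ/(ρcₚ) = 2.3×10⁻⁴ × 1.8×10⁹ / (1026 × 3900) ≈ 0.10346 m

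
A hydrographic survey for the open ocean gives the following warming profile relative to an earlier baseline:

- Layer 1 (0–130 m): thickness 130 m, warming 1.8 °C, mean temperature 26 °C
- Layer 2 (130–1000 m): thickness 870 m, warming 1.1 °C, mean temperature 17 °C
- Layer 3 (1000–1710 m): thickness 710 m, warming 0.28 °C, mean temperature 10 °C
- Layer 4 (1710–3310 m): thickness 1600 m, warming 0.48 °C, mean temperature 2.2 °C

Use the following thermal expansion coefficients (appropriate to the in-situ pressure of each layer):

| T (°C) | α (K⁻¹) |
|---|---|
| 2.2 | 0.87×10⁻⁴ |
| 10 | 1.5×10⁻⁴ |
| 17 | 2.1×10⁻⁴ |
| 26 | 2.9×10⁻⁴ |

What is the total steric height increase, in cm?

Layer 1 at 26 °C → α = 2.9×10⁻⁴ K⁻¹
Layer 2 at 17 °C → α = 2.1×10⁻⁴ K⁻¹
Layer 3 at 10 °C → α = 1.5×10⁻⁴ K⁻¹
Layer 4 at 2.2 °C → α = 0.87×10⁻⁴ K⁻¹
Layer 1: 2.9×10⁻⁴ × 1.8 × 130 = 0.06786 m
130–1000 m: 2.1×10⁻⁴ × 870 × 1.1 = 0.20097 m
1000–1710 m: 0.28 × 710 × 1.5×10⁻⁴ = 0.02982 m
Layer 4: 0.87×10⁻⁴ × 0.48 × 1600 = 0.066816 m
Δh = 0.06786 + 0.20097 + 0.02982 + 0.066816 = 0.365466 m ≈ 36.5 cm

36.5 cm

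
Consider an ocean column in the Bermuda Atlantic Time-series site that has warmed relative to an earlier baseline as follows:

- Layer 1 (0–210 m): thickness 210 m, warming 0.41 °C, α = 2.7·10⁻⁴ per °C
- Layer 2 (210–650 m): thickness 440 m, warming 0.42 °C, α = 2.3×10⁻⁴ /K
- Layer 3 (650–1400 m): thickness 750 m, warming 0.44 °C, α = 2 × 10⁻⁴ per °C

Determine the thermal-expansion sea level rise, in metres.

Δh ≈ 0.132 m

210 × 0.41 × 2.7×10⁻⁴ = 0.023247 m
210–650 m: 0.42 × 440 × 2.3×10⁻⁴ = 0.042504 m
Layer 3: 0.44 × 750 × 2×10⁻⁴ = 0.06600 m
Δh = 0.023247 + 0.042504 + 0.06600 = 0.131751 m ≈ 0.132 m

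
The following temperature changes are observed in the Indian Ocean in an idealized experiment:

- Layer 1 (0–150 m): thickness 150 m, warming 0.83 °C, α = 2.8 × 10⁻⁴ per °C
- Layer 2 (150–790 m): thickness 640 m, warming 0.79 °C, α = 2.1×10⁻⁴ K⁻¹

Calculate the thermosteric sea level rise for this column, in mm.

0–150 m: 150 × 0.83 × 2.8×10⁻⁴ = 0.03486 m
150–790 m: 0.79 × 2.1×10⁻⁴ × 640 = 0.106176 m
Δh = 0.03486 + 0.106176 = 0.141036 m

141 mm of thermosteric rise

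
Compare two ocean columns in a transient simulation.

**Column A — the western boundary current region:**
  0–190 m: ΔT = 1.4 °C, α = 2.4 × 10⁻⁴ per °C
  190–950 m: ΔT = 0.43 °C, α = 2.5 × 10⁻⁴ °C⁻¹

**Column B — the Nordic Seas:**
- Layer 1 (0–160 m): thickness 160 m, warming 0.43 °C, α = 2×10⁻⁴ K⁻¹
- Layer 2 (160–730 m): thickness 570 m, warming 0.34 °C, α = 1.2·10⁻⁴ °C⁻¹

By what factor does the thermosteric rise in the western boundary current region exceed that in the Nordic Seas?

A 0–190 m: 190 × 2.4×10⁻⁴ × 1.4 = 0.06384 m
A Layer 2: 760 × 2.5×10⁻⁴ × 0.43 = 0.08170 m
A total: 0.14554 m
B 0.43 × 2×10⁻⁴ × 160 = 0.01376 m
B Layer 2: 570 × 1.2×10⁻⁴ × 0.34 = 0.023256 m
B total: 0.037016 m
Ratio: 0.14554 / 0.037016 ≈ 3.932

≈ 3.9×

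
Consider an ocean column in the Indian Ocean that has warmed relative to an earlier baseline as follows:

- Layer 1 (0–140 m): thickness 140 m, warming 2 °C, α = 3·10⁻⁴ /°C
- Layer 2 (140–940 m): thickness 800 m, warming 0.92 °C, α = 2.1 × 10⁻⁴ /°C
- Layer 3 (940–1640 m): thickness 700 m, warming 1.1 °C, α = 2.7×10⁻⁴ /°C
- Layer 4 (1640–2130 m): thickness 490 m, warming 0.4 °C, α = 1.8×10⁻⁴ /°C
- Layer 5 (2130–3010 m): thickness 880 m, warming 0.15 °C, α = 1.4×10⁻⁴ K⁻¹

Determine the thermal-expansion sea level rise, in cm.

Layer 1: 140 × 2 × 3×10⁻⁴ = 0.08400 m
2.1×10⁻⁴ × 0.92 × 800 = 0.15456 m
Layer 3: 1.1 × 700 × 2.7×10⁻⁴ = 0.20790 m
1640–2130 m: 0.4 × 1.8×10⁻⁴ × 490 = 0.03528 m
1.4×10⁻⁴ × 880 × 0.15 = 0.01848 m
Δh = 0.08400 + 0.15456 + 0.20790 + 0.03528 + 0.01848 = 0.50022 m ≈ 50.0 cm

about 50.0 cm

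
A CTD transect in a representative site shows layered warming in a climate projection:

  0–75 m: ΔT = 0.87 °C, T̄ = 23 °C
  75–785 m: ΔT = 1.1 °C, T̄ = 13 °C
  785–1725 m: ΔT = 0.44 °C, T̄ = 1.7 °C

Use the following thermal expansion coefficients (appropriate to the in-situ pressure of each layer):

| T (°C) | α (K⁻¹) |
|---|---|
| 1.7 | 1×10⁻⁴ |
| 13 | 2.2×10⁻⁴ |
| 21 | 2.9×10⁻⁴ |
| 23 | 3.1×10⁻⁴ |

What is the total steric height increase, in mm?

Layer 1 at 23 °C → α = 3.1×10⁻⁴ K⁻¹
Layer 2 at 13 °C → α = 2.2×10⁻⁴ K⁻¹
Layer 3 at 1.7 °C → α = 1×10⁻⁴ K⁻¹
Layer 1: 3.1×10⁻⁴ × 75 × 0.87 = 0.0202275 m
710 × 2.2×10⁻⁴ × 1.1 = 0.17182 m
785–1725 m: 0.44 × 940 × 1×10⁻⁴ = 0.04136 m
Δh = 0.0202275 + 0.17182 + 0.04136 = 0.2334075 m

230 mm of thermosteric rise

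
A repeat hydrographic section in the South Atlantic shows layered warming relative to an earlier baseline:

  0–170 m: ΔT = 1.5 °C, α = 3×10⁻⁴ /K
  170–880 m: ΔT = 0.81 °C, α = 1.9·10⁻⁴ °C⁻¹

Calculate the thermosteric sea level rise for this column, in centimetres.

19 cm

0–170 m: 1.5 × 3×10⁻⁴ × 170 = 0.07650 m
170–880 m: 710 × 0.81 × 1.9×10⁻⁴ = 0.109269 m
Δh = 0.07650 + 0.109269 = 0.185769 m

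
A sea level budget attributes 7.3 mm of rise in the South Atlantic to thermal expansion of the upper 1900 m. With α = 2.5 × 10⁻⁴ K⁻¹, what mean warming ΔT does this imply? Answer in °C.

ΔT = Δh/(αH) = 0.0073 / (2.5×10⁻⁴ × 1900) ≈ 0.01537 °C

ΔT ≈ 0.015 °C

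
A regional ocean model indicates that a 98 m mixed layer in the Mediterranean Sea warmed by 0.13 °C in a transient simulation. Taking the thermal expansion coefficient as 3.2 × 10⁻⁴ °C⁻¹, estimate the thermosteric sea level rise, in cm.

0.41 cm of thermosteric rise

Δh = αΔT·H = 3.2×10⁻⁴ × 0.13 × 98 = 0.0040768 m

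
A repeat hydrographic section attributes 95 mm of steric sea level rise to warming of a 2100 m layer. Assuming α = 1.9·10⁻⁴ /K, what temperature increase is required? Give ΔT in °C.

ΔT = Δh/(αH) = 0.095 / (1.9×10⁻⁴ × 2100) ≈ 0.2381 °C

0.24 °C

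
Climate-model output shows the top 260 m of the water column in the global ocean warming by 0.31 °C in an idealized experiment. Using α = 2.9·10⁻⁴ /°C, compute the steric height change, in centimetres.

Δh = αΔT·H = 2.9×10⁻⁴ × 0.31 × 260 = 0.023374 m

Δh = 2.3 cm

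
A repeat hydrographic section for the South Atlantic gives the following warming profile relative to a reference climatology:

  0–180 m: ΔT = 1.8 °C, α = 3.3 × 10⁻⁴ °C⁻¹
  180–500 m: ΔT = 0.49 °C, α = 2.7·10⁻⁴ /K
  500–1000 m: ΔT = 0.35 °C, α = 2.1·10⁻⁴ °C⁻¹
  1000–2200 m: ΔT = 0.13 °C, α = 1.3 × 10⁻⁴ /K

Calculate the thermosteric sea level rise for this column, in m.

about 0.206 m

Layer 1: 180 × 1.8 × 3.3×10⁻⁴ = 0.10692 m
320 × 0.49 × 2.7×10⁻⁴ = 0.042336 m
500 × 2.1×10⁻⁴ × 0.35 = 0.03675 m
Layer 4: 0.13 × 1200 × 1.3×10⁻⁴ = 0.02028 m
Δh = 0.10692 + 0.042336 + 0.03675 + 0.02028 = 0.206286 m ≈ 0.206 m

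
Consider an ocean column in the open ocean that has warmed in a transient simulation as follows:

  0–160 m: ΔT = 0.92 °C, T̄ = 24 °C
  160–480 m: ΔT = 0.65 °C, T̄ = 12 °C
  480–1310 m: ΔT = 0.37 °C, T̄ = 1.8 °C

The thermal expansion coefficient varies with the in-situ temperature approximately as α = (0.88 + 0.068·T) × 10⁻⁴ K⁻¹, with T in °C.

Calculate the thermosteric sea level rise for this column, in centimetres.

Layer 1: α = (0.88 + 0.068×24)×10⁻⁴ = 2.512×10⁻⁴ K⁻¹
Layer 2: α = (0.88 + 0.068×12)×10⁻⁴ = 1.696×10⁻⁴ K⁻¹
Layer 3: α = (0.88 + 0.068×1.8)×10⁻⁴ = 1.0024×10⁻⁴ K⁻¹
0.92 × 160 × 2.512×10⁻⁴ = 0.03697664 m
Layer 2: 0.65 × 320 × 1.696×10⁻⁴ = 0.0352768 m
1.0024×10⁻⁴ × 0.37 × 830 = 0.030783704 m
Δh = 0.03697664 + 0.0352768 + 0.030783704 = 0.103037144 m ≈ 10.3 cm

Δh ≈ 10.3 cm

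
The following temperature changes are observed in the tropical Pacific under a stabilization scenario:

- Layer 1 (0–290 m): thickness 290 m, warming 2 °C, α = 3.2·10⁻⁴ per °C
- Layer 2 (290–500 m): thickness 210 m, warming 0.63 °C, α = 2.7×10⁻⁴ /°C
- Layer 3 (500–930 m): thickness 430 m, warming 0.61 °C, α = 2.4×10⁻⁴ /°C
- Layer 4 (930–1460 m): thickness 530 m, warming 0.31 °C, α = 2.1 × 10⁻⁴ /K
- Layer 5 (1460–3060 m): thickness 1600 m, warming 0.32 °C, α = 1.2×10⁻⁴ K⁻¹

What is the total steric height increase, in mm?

0–290 m: 3.2×10⁻⁴ × 290 × 2 = 0.18560 m
290–500 m: 210 × 2.7×10⁻⁴ × 0.63 = 0.035721 m
Layer 3: 0.61 × 2.4×10⁻⁴ × 430 = 0.062952 m
930–1460 m: 530 × 2.1×10⁻⁴ × 0.31 = 0.034503 m
1.2×10⁻⁴ × 1600 × 0.32 = 0.06144 m
Δh = 0.18560 + 0.035721 + 0.062952 + 0.034503 + 0.06144 = 0.380216 m

380 mm of thermosteric rise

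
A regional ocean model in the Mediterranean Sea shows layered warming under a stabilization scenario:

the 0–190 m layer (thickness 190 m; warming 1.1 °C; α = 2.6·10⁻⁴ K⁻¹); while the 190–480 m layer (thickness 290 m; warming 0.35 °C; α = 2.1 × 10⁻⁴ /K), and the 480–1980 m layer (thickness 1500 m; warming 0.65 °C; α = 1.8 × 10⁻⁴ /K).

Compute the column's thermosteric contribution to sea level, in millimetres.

0–190 m: 190 × 2.6×10⁻⁴ × 1.1 = 0.05434 m
190–480 m: 290 × 0.35 × 2.1×10⁻⁴ = 0.021315 m
1500 × 1.8×10⁻⁴ × 0.65 = 0.17550 m
Δh = 0.05434 + 0.021315 + 0.17550 = 0.251155 m ≈ 251 mm

about 251 mm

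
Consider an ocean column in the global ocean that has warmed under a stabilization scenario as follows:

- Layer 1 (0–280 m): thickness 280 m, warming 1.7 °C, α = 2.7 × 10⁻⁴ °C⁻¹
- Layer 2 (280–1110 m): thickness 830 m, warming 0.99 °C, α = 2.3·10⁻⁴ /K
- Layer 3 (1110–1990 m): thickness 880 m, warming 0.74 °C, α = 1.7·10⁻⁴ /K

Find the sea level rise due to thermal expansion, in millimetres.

Layer 1: 280 × 1.7 × 2.7×10⁻⁴ = 0.12852 m
280–1110 m: 0.99 × 2.3×10⁻⁴ × 830 = 0.188991 m
1110–1990 m: 0.74 × 1.7×10⁻⁴ × 880 = 0.110704 m
Δh = 0.12852 + 0.188991 + 0.110704 = 0.428215 m ≈ 428 mm

Δh = 428 mm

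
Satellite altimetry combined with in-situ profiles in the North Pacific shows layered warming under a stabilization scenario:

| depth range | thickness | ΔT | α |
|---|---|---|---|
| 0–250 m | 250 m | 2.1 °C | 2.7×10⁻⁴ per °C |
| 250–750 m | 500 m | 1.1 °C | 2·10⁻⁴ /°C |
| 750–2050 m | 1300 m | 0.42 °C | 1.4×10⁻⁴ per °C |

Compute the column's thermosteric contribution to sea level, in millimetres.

Δh = 328 mm

0–250 m: 250 × 2.1 × 2.7×10⁻⁴ = 0.14175 m
Layer 2: 500 × 1.1 × 2×10⁻⁴ = 0.11000 m
750–2050 m: 1300 × 0.42 × 1.4×10⁻⁴ = 0.07644 m
Δh = 0.14175 + 0.11000 + 0.07644 = 0.32819 m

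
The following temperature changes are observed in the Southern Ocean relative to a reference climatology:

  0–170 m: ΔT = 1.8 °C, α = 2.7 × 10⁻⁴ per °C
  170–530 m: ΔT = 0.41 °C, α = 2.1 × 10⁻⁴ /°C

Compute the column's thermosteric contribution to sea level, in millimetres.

170 × 1.8 × 2.7×10⁻⁴ = 0.08262 m
Layer 2: 2.1×10⁻⁴ × 0.41 × 360 = 0.030996 m
Δh = 0.08262 + 0.030996 = 0.113616 m

110 mm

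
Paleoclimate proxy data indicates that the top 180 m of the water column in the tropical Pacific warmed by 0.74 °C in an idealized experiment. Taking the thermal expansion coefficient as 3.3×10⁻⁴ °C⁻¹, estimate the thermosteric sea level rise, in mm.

Δh = αΔT·H = 3.3×10⁻⁴ × 0.74 × 180 = 0.043956 m

44.0 mm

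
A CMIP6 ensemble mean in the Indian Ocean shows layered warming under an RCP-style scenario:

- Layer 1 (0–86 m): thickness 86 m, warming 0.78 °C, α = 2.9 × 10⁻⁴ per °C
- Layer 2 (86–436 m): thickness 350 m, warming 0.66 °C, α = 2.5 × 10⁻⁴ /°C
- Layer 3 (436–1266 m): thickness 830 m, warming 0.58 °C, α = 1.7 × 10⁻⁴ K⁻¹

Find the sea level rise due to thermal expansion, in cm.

86 × 2.9×10⁻⁴ × 0.78 = 0.0194532 m
2.5×10⁻⁴ × 350 × 0.66 = 0.05775 m
0.58 × 1.7×10⁻⁴ × 830 = 0.081838 m
Δh = 0.0194532 + 0.05775 + 0.081838 = 0.1590412 m

15.9 cm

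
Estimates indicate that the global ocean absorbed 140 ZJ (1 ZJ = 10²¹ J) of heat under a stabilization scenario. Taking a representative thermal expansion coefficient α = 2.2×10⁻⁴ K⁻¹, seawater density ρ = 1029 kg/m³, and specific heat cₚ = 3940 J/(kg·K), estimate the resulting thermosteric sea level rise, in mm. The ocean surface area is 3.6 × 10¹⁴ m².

about 21 mm

Per unit area: Q = 140×10²¹ / (3.6×10¹⁴) ≈ 3.889×10⁸ J/m²
Δh = αQ/(ρcₚ) = 2.2×10⁻⁴ × 3.889×10⁸ / (1029 × 3940) ≈ 0.021103 m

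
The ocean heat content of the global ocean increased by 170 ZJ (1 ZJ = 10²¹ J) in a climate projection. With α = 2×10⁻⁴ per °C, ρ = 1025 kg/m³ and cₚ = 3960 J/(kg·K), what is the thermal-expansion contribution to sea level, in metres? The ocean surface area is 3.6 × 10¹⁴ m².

Per unit area: Q = 170×10²¹ / (3.6×10¹⁴) ≈ 4.722×10⁸ J/m²
Δh = αQ/(ρcₚ) = 2×10⁻⁴ × 4.722×10⁸ / (1025 × 3960) ≈ 0.023267 m

about 0.023 m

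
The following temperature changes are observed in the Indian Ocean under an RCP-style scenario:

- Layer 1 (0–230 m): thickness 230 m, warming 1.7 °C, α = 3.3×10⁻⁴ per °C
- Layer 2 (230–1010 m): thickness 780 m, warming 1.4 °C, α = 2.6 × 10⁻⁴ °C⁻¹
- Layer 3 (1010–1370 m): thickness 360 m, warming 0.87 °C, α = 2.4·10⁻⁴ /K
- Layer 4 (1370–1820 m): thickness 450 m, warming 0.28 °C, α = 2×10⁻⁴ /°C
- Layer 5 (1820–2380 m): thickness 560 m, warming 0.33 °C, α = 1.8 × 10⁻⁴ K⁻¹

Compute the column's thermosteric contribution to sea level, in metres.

about 0.547 m

0–230 m: 3.3×10⁻⁴ × 230 × 1.7 = 0.12903 m
1.4 × 2.6×10⁻⁴ × 780 = 0.28392 m
Layer 3: 0.87 × 2.4×10⁻⁴ × 360 = 0.075168 m
Layer 4: 0.28 × 2×10⁻⁴ × 450 = 0.02520 m
1820–2380 m: 0.33 × 560 × 1.8×10⁻⁴ = 0.033264 m
Δh = 0.12903 + 0.28392 + 0.075168 + 0.02520 + 0.033264 = 0.546582 m ≈ 0.547 m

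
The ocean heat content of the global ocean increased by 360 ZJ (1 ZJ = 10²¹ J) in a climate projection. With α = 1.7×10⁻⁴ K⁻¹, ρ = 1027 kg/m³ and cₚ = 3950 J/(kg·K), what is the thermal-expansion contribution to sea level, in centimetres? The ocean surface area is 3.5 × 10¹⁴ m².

about 4.31 cm

Per unit area: Q = 360×10²¹ / (3.5×10¹⁴) ≈ 1.029×10⁹ J/m²
Δh = αQ/(ρcₚ) = 1.7×10⁻⁴ × 1.029×10⁹ / (1027 × 3950) ≈ 0.043122 m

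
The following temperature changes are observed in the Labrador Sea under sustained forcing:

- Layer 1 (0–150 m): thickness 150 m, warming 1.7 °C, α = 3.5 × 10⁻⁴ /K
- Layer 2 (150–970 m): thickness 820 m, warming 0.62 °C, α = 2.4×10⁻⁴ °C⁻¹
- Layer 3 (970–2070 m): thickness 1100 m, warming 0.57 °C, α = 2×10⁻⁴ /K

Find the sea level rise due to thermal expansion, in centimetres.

Δh = 33.7 cm

0–150 m: 150 × 1.7 × 3.5×10⁻⁴ = 0.08925 m
820 × 0.62 × 2.4×10⁻⁴ = 0.122016 m
0.57 × 1100 × 2×10⁻⁴ = 0.12540 m
Δh = 0.08925 + 0.122016 + 0.12540 = 0.336666 m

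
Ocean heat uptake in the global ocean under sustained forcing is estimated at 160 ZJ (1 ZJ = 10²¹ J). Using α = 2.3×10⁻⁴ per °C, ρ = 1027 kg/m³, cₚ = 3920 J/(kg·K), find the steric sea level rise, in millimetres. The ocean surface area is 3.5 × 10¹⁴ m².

Δh ≈ 26 mm

Per unit area: Q = 160×10²¹ / (3.5×10¹⁴) ≈ 4.571×10⁸ J/m²
Δh = αQ/(ρcₚ) = 2.3×10⁻⁴ × 4.571×10⁸ / (1027 × 3920) ≈ 0.026115 m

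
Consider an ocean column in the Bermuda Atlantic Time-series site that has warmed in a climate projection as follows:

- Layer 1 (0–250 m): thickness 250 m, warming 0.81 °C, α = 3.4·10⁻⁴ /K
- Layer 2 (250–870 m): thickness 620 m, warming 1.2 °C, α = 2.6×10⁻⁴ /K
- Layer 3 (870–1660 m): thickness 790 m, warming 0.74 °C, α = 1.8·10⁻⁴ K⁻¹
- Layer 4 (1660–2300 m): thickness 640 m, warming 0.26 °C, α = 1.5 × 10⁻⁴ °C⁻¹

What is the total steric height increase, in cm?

Δh = 39.2 cm

3.4×10⁻⁴ × 0.81 × 250 = 0.06885 m
2.6×10⁻⁴ × 1.2 × 620 = 0.19344 m
0.74 × 1.8×10⁻⁴ × 790 = 0.105228 m
1.5×10⁻⁴ × 0.26 × 640 = 0.02496 m
Δh = 0.06885 + 0.19344 + 0.105228 + 0.02496 = 0.392478 m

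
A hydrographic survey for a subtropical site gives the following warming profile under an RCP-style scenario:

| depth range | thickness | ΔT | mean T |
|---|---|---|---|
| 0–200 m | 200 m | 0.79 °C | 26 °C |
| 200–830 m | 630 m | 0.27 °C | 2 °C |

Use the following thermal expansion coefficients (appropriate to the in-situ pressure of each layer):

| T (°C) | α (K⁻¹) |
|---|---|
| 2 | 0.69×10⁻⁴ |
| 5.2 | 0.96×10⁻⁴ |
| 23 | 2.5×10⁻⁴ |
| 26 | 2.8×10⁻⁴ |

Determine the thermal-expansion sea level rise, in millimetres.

Δh ≈ 56.0 mm

Layer 1 at 26 °C → α = 2.8×10⁻⁴ K⁻¹
Layer 2 at 2 °C → α = 0.69×10⁻⁴ K⁻¹
0–200 m: 2.8×10⁻⁴ × 0.79 × 200 = 0.04424 m
0.27 × 630 × 0.69×10⁻⁴ = 0.0117369 m
Δh = 0.04424 + 0.0117369 = 0.0559769 m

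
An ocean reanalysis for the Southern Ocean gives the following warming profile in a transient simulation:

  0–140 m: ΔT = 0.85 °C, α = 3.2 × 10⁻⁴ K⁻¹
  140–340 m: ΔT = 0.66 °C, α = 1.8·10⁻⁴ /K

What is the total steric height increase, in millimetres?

Δh ≈ 62 mm

Layer 1: 3.2×10⁻⁴ × 0.85 × 140 = 0.03808 m
0.66 × 200 × 1.8×10⁻⁴ = 0.02376 m
Δh = 0.03808 + 0.02376 = 0.06184 m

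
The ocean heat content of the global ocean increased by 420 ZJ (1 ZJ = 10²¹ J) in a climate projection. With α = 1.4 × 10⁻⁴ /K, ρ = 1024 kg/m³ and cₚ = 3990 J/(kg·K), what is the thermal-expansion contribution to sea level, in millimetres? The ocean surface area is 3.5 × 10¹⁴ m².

Per unit area: Q = 420×10²¹ / (3.5×10¹⁴) = 1.2×10⁹ J/m²
Δh = αQ/(ρcₚ) = 1.4×10⁻⁴ × 1.2×10⁹ / (1024 × 3990) ≈ 0.041118 m

41.1 mm of thermosteric rise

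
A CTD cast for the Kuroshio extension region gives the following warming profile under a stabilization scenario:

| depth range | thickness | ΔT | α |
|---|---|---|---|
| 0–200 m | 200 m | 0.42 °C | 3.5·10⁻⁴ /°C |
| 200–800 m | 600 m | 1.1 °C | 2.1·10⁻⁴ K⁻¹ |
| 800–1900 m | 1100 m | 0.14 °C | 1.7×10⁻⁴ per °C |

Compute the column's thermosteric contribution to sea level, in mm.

190 mm of thermosteric rise

Layer 1: 200 × 0.42 × 3.5×10⁻⁴ = 0.02940 m
600 × 2.1×10⁻⁴ × 1.1 = 0.13860 m
Layer 3: 1.7×10⁻⁴ × 1100 × 0.14 = 0.02618 m
Δh = 0.02940 + 0.13860 + 0.02618 = 0.19418 m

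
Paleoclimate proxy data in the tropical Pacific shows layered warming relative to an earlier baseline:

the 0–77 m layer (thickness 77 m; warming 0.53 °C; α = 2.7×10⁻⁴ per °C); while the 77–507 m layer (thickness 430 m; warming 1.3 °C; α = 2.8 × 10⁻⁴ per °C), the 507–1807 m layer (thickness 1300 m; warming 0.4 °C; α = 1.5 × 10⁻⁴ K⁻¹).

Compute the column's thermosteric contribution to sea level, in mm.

Layer 1: 2.7×10⁻⁴ × 77 × 0.53 = 0.0110187 m
77–507 m: 2.8×10⁻⁴ × 430 × 1.3 = 0.15652 m
507–1807 m: 1300 × 0.4 × 1.5×10⁻⁴ = 0.07800 m
Δh = 0.0110187 + 0.15652 + 0.07800 = 0.2455387 m ≈ 246 mm

246 mm of thermosteric rise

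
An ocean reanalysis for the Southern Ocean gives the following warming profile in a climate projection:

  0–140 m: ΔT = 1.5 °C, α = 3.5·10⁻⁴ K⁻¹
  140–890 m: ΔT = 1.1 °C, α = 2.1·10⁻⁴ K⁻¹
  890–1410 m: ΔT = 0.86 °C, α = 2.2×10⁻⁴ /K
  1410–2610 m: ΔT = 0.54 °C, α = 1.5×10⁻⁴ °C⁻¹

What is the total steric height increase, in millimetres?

0–140 m: 3.5×10⁻⁴ × 140 × 1.5 = 0.07350 m
140–890 m: 750 × 2.1×10⁻⁴ × 1.1 = 0.17325 m
890–1410 m: 2.2×10⁻⁴ × 520 × 0.86 = 0.098384 m
1.5×10⁻⁴ × 1200 × 0.54 = 0.09720 m
Δh = 0.07350 + 0.17325 + 0.098384 + 0.09720 = 0.442334 m

about 442 mm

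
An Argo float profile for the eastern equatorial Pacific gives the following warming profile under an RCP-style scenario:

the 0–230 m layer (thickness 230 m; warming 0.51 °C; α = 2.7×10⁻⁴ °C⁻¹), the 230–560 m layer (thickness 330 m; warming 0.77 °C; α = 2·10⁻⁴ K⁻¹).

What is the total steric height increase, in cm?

8.25 cm

Layer 1: 0.51 × 230 × 2.7×10⁻⁴ = 0.031671 m
0.77 × 330 × 2×10⁻⁴ = 0.05082 m
Δh = 0.031671 + 0.05082 = 0.082491 m ≈ 8.25 cm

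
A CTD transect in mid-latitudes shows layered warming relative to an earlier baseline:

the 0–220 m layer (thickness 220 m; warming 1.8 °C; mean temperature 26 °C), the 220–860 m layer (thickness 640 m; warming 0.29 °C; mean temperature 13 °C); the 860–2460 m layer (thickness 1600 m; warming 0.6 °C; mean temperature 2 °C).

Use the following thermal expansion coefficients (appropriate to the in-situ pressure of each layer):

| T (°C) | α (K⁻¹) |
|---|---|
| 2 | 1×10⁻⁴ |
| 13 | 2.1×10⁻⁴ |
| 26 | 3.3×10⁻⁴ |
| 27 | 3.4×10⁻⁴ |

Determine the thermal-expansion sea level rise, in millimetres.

Layer 1 at 26 °C → α = 3.3×10⁻⁴ K⁻¹
Layer 2 at 13 °C → α = 2.1×10⁻⁴ K⁻¹
Layer 3 at 2 °C → α = 1×10⁻⁴ K⁻¹
3.3×10⁻⁴ × 220 × 1.8 = 0.13068 m
2.1×10⁻⁴ × 640 × 0.29 = 0.038976 m
860–2460 m: 0.6 × 1×10⁻⁴ × 1600 = 0.09600 m
Δh = 0.13068 + 0.038976 + 0.09600 = 0.265656 m ≈ 270 mm

Δh = 270 mm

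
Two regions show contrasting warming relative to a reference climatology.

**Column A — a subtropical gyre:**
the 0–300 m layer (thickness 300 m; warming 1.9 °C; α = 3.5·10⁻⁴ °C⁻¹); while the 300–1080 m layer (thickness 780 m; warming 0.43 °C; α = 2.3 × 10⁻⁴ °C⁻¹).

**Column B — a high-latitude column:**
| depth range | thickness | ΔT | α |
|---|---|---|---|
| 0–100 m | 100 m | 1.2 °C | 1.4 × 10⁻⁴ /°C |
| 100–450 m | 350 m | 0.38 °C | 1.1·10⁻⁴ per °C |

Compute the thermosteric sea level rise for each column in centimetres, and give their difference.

Δh_A ≈ 28 cm, Δh_B ≈ 3.1 cm; difference ≈ 25 cm

A Layer 1: 300 × 3.5×10⁻⁴ × 1.9 = 0.19950 m
A Layer 2: 780 × 2.3×10⁻⁴ × 0.43 = 0.077142 m
A total: 0.276642 m
B Layer 1: 1.4×10⁻⁴ × 1.2 × 100 = 0.01680 m
B Layer 2: 350 × 1.1×10⁻⁴ × 0.38 = 0.01463 m
B total: 0.03143 m
Difference: 0.276642 − 0.03143 = 0.245212 m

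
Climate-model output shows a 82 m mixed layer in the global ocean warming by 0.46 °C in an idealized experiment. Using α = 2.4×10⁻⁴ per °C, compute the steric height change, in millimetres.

Δh = αΔT·H = 2.4×10⁻⁴ × 0.46 × 82 = 0.0090528 m

9.1 mm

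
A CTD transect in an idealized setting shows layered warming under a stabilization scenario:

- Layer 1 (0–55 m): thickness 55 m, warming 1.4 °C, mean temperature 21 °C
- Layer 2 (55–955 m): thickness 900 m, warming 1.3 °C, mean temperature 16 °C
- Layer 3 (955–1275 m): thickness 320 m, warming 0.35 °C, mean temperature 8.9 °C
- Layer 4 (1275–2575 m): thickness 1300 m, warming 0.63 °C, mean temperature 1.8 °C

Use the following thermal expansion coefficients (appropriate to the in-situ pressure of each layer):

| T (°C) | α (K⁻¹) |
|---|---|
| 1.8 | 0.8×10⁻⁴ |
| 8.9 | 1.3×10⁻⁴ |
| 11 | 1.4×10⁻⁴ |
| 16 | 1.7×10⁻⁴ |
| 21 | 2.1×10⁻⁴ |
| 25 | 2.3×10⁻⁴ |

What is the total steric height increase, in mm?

Layer 1 at 21 °C → α = 2.1×10⁻⁴ K⁻¹
Layer 2 at 16 °C → α = 1.7×10⁻⁴ K⁻¹
Layer 3 at 8.9 °C → α = 1.3×10⁻⁴ K⁻¹
Layer 4 at 1.8 °C → α = 0.8×10⁻⁴ K⁻¹
55 × 1.4 × 2.1×10⁻⁴ = 0.01617 m
Layer 2: 1.7×10⁻⁴ × 900 × 1.3 = 0.19890 m
0.35 × 1.3×10⁻⁴ × 320 = 0.01456 m
1275–2575 m: 0.8×10⁻⁴ × 0.63 × 1300 = 0.06552 m
Δh = 0.01617 + 0.19890 + 0.01456 + 0.06552 = 0.29515 m ≈ 295 mm

295 mm of thermosteric rise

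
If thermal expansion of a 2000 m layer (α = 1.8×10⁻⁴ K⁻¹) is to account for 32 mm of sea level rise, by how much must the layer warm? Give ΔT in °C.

ΔT = Δh/(αH) = 0.032 / (1.8×10⁻⁴ × 2000) ≈ 0.08889 °C

ΔT ≈ 0.0889 °C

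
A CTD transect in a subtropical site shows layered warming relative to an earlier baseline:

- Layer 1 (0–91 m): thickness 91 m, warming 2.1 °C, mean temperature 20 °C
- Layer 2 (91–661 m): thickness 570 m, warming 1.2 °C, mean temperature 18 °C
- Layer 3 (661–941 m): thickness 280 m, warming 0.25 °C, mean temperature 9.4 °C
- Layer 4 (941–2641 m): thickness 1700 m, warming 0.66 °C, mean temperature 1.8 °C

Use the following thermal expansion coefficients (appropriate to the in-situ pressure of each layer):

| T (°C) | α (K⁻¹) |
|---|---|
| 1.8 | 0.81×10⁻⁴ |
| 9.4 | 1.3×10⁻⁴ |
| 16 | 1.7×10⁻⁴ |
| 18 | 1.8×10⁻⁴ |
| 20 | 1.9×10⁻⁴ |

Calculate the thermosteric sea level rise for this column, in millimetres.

Layer 1 at 20 °C → α = 1.9×10⁻⁴ K⁻¹
Layer 2 at 18 °C → α = 1.8×10⁻⁴ K⁻¹
Layer 3 at 9.4 °C → α = 1.3×10⁻⁴ K⁻¹
Layer 4 at 1.8 °C → α = 0.81×10⁻⁴ K⁻¹
91 × 1.9×10⁻⁴ × 2.1 = 0.036309 m
Layer 2: 1.8×10⁻⁴ × 570 × 1.2 = 0.12312 m
Layer 3: 0.25 × 280 × 1.3×10⁻⁴ = 0.00910 m
0.66 × 0.81×10⁻⁴ × 1700 = 0.090882 m
Δh = 0.036309 + 0.12312 + 0.00910 + 0.090882 = 0.259411 m

about 260 mm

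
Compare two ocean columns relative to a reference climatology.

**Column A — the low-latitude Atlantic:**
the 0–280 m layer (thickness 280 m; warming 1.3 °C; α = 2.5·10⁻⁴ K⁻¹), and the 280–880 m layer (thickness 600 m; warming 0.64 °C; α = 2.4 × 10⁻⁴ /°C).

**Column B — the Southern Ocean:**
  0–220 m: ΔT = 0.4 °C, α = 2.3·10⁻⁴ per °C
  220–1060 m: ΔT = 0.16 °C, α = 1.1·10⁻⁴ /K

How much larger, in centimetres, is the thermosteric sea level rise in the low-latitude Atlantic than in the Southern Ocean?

14.8 cm

A 0–280 m: 1.3 × 2.5×10⁻⁴ × 280 = 0.09100 m
A Layer 2: 0.64 × 600 × 2.4×10⁻⁴ = 0.09216 m
A total: 0.18316 m
B Layer 1: 2.3×10⁻⁴ × 220 × 0.4 = 0.02024 m
B Layer 2: 840 × 1.1×10⁻⁴ × 0.16 = 0.014784 m
B total: 0.035024 m
Difference: 0.18316 − 0.035024 = 0.148136 m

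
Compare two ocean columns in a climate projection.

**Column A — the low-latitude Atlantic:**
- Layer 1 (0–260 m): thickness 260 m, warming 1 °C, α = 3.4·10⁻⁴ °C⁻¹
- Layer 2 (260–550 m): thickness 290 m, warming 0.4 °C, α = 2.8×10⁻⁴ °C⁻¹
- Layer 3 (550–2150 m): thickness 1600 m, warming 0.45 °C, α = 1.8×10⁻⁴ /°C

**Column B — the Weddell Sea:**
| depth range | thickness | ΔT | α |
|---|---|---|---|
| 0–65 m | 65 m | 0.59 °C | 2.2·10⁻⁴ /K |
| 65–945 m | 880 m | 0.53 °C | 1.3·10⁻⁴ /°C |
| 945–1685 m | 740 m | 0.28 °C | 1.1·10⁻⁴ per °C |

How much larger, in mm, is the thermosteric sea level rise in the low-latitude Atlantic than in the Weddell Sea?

Δh_A − Δh_B ≈ 159 mm

A 3.4×10⁻⁴ × 1 × 260 = 0.08840 m
A 260–550 m: 2.8×10⁻⁴ × 290 × 0.4 = 0.03248 m
A 550–2150 m: 1600 × 1.8×10⁻⁴ × 0.45 = 0.12960 m
A total: 0.25048 m
B 2.2×10⁻⁴ × 65 × 0.59 = 0.008437 m
B 0.53 × 880 × 1.3×10⁻⁴ = 0.060632 m
B Layer 3: 740 × 1.1×10⁻⁴ × 0.28 = 0.022792 m
B total: 0.091861 m
Difference: 0.25048 − 0.091861 = 0.158619 m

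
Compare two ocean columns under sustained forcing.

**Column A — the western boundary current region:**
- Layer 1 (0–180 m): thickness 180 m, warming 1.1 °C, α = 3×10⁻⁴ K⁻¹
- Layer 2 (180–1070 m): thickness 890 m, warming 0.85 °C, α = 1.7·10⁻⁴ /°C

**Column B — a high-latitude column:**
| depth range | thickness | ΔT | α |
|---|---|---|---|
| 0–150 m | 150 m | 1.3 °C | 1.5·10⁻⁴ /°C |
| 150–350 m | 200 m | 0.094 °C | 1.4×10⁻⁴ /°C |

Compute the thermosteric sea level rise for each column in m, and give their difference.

A: 0.188 m; B: 0.0319 m; difference 0.156 m

A Layer 1: 3×10⁻⁴ × 180 × 1.1 = 0.05940 m
A Layer 2: 0.85 × 890 × 1.7×10⁻⁴ = 0.128605 m
A total: 0.188005 m
B Layer 1: 1.3 × 1.5×10⁻⁴ × 150 = 0.02925 m
B 0.094 × 200 × 1.4×10⁻⁴ = 0.002632 m
B total: 0.031882 m
Difference: 0.188005 − 0.031882 = 0.156123 m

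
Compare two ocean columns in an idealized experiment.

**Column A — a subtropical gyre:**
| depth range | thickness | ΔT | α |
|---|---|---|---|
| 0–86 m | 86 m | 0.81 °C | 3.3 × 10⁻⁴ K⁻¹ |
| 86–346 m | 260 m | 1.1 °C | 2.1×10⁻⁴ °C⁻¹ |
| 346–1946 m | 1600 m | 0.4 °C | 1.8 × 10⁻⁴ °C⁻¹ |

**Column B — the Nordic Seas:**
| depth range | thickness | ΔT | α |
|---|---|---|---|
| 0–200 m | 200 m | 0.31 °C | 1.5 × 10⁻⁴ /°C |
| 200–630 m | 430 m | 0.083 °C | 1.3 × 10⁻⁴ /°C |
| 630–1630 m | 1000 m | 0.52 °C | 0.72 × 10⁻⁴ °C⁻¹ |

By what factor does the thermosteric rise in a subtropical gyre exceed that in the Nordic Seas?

3.9

A 0–86 m: 0.81 × 3.3×10⁻⁴ × 86 = 0.0229878 m
A Layer 2: 260 × 1.1 × 2.1×10⁻⁴ = 0.06006 m
A Layer 3: 1.8×10⁻⁴ × 1600 × 0.4 = 0.11520 m
A total: 0.1982478 m
B Layer 1: 200 × 1.5×10⁻⁴ × 0.31 = 0.00930 m
B 200–630 m: 0.083 × 430 × 1.3×10⁻⁴ = 0.0046397 m
B Layer 3: 0.52 × 0.72×10⁻⁴ × 1000 = 0.03744 m
B total: 0.0513797 m
Ratio: 0.1982478 / 0.0513797 ≈ 3.858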